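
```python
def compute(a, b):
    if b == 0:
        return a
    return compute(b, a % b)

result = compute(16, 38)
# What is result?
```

compute(16, 38) -> compute(38, 16) -> compute(16, 6) -> compute(6, 4) -> compute(4, 2) -> compute(2, 0) -> 2

Answer: 2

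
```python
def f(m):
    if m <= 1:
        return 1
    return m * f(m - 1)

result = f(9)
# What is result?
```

f(9) = 9 * 8 * 7 * 6 * 5 * 4 * 3 * 2 * 1 = 362880

Answer: 362880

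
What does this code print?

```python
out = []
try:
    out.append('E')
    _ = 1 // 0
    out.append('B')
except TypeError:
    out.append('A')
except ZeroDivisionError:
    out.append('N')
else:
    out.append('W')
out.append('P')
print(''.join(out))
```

Execution trace: 'E' (try body) → 'N' (except ZeroDivisionError) → 'P' (after the try/except). Output: ENP

Answer: ENP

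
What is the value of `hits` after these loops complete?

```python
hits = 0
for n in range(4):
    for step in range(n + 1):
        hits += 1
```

Triangle: 1 + 2 + ... + 4
`hits` takes the values: 0 → 1 → 2 → 3 → 4 → 5 → 6 → 7 → 8 → 9 → 10

Answer: 10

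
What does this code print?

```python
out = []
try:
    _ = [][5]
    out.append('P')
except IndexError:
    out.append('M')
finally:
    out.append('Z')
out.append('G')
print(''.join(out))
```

Execution trace: 'M' (except IndexError) → 'Z' (finally) → 'G' (after the try/except). Output: MZG

Answer: MZG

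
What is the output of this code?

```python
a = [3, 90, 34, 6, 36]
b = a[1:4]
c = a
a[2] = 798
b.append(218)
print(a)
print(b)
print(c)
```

Key concept: slice vs alias.
Step by step:
`a = [3, 90, 34, 6, 36]` → a = [3, 90, 34, 6, 36]
`b = a[1:4]` → b = [90, 34, 6]
`c = a` → c = [3, 90, 34, 6, 36] (same object as a)
`a[2] = 798` → a = [3, 90, 798, 6, 36] (same object as c); c = [3, 90, 798, 6, 36] (same object as a)
`b.append(218)` → b = [90, 34, 6, 218]
`print(a)` → prints [3, 90, 798, 6, 36]
`print(b)` → prints [90, 34, 6, 218]
`print(c)` → prints [3, 90, 798, 6, 36]

Answer:
[3, 90, 798, 6, 36]
[90, 34, 6, 218]
[3, 90, 798, 6, 36]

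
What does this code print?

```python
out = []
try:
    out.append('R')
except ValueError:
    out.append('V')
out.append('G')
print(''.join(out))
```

Execution trace: 'R' (try body, no exception) → 'G' (after the try/except). Output: RG

Answer: RG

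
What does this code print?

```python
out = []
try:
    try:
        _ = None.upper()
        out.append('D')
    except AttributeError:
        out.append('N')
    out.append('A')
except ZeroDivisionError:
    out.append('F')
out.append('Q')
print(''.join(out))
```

Execution trace: 'N' (inner except AttributeError) → 'A' (try body, no exception) → 'Q' (after the try/except). Output: NAQ

Answer: NAQ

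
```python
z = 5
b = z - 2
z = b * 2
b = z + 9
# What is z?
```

Trace:
`z = 5` → z = 5
`b = z - 2` → b = 3
`z = b * 2` → z = 6
`b = z + 9` → b = 15
So z = 6

Answer: 6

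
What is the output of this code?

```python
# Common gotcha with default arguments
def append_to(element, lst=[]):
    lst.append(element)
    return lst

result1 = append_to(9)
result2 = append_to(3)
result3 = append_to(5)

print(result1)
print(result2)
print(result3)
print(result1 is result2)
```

Key concept: mutable default argument gotcha.
Step by step:
`result1 = append_to(9)` → result1 = [9]
`result2 = append_to(3)` → result1 = [9, 3] (same object as result2); result2 = [9, 3] (same object as result1)
`result3 = append_to(5)` → result1 = [9, 3, 5] (same object as result2, result3); result2 = [9, 3, 5] (same object as result1, result3); result3 = [9, 3, 5] (same object as result1, result2)
`print(result1)` → prints [9, 3, 5]
`print(result2)` → prints [9, 3, 5]
`print(result3)` → prints [9, 3, 5]
`print(result1 is result2)` → prints True

Answer:
[9, 3, 5]
[9, 3, 5]
[9, 3, 5]
True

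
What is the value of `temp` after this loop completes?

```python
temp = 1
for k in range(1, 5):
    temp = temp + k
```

Start at 1, add 1 through 4
`temp` takes the values: 1 → 2 → 4 → 7 → 11

Answer: 11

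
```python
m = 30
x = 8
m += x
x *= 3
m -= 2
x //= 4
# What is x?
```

Trace:
`m = 30` → m = 30
`x = 8` → x = 8
`m += x` → m = 38
`x *= 3` → x = 24
`m -= 2` → m = 36
`x //= 4` → x = 6
So x = 6

Answer: 6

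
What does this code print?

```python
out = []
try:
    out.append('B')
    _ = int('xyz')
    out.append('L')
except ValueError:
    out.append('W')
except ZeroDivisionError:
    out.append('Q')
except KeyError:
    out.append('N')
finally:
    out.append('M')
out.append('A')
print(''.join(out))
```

Execution trace: 'B' (try body) → 'W' (except ValueError) → 'M' (finally) → 'A' (after the try/except). Output: BWMA

Answer: BWMA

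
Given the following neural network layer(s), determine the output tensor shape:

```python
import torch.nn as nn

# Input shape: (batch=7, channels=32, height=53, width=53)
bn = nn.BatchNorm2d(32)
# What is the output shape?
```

Input: (7, 32, 53, 53) -> Output: (7, 32, 53, 53)

Answer: (7, 32, 53, 53)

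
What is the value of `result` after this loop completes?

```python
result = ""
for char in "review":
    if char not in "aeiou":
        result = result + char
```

Remove vowels from 'review'
`result` takes the values: "" → "r" → "rv" → "rvw"

Answer: "rvw"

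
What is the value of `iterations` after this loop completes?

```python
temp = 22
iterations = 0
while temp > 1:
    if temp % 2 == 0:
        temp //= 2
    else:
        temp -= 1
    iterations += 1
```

Steps to reduce 22 to 1
`iterations` takes the values: 0 → 1 → 2 → 3 → 4 → 5 → 6

Answer: 6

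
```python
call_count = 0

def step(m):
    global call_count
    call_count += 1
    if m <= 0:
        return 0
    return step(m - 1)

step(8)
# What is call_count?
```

Linear recursion stepping by 1: 9 calls from m=8 down to ≤0.

Answer: 9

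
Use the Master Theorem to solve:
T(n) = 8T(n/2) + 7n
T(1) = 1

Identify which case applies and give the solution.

a=8, b=2, f(n)=7n. log_2(8) = 3. Since c=1 < 3, Case 1 applies: T(n) = Θ(n^log_b(a)) = O(n^3).

Answer: O(n^3) - Case 1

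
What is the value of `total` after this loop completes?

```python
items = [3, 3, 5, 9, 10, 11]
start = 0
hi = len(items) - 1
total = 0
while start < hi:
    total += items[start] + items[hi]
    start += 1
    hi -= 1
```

Sum of pairs from ends
`total` takes the values: 0 → 14 → 27 → 41

Answer: 41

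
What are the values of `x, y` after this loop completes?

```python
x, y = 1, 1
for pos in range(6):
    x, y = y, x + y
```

Fibonacci: after 6 iterations
`x, y` takes the values: (1, 1) → (1, 2) → (2, 3) → (3, 5) → (5, 8) → (8, 13) → (13, 21)

Answer: 13, 21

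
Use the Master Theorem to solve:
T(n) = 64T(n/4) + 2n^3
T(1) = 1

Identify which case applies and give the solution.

a=64, b=4, f(n)=2n^3. log_4(64) = 3. Since c=3 = 3, Case 2 applies: T(n) = Θ(n^log_b(a) · log n) = O(n^3 log n).

Answer: O(n^3 log n) - Case 2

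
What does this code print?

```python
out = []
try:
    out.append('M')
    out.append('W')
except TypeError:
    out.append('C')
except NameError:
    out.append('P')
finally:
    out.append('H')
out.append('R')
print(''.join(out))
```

Execution trace: 'M' (try body) → 'W' (try body, no exception) → 'H' (finally) → 'R' (after the try/except). Output: MWHR

Answer: MWHR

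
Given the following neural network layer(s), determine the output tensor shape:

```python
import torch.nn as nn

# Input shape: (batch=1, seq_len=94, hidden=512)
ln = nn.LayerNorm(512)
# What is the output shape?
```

Input: (1, 94, 512) -> Output: (1, 94, 512)

Answer: (1, 94, 512)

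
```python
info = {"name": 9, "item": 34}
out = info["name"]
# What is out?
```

Trace:
`info = {"name": 9, "item": 34}` → info = {'name': 9, 'item': 34}
`out = info["name"]` → out = 9
So out = 9

Answer: 9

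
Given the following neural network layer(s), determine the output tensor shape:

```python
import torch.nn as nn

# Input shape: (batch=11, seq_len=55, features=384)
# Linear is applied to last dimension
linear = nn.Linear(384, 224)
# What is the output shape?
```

Input: (11, 55, 384) -> Output: (11, 55, 224)

Answer: (11, 55, 224)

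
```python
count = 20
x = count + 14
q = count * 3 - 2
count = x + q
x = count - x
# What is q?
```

Trace:
`count = 20` → count = 20
`x = count + 14` → x = 34
`q = count * 3 - 2` → q = 58
`count = x + q` → count = 92
`x = count - x` → x = 58
So q = 58

Answer: 58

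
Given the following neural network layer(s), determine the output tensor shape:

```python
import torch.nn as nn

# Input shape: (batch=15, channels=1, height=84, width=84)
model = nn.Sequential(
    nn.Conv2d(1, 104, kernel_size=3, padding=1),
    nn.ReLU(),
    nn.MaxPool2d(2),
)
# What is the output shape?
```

Input: (15, 1, 84, 84) -> after Conv2d: (15, 104, 84, 84) -> after ReLU: (15, 104, 84, 84) -> Output: (15, 104, 42, 42)

Answer: (15, 104, 42, 42)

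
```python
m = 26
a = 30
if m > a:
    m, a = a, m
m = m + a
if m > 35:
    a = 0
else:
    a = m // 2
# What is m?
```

Trace:
`m = 26` → m = 26
`a = 30` → a = 30
`if m > a: ...` → m > a is False → no variable changes
`m = m + a` → m = 56
`if m > 35: ...` → m > 35 is True → a = 0
So m = 56

Answer: 56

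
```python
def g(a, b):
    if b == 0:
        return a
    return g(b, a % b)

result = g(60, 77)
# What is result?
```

g(60, 77) -> g(77, 60) -> g(60, 17) -> g(17, 9) -> g(9, 8) -> g(8, 1) -> g(1, 0) -> 1

Answer: 1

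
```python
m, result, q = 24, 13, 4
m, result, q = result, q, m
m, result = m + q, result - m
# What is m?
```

Trace:
`m, result, q = 24, 13, 4` → m = 24; result = 13; q = 4
`m, result, q = result, q, m` → m = 13; result = 4; q = 24
`m, result = m + q, result - m` → m = 37; result = -9
So m = 37

Answer: 37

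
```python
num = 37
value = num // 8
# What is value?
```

Trace:
`num = 37` → num = 37
`value = num // 8` → value = 4
So value = 4

Answer: 4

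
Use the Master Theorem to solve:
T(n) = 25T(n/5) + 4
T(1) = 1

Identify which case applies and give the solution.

a=25, b=5, f(n)=4. log_5(25) = 2. Since c=0 < 2, Case 1 applies: T(n) = Θ(n^log_b(a)) = O(n^2).

Answer: O(n^2) - Case 1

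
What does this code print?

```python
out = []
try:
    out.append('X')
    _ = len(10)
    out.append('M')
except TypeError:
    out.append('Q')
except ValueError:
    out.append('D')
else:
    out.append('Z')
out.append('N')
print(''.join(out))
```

Execution trace: 'X' (try body) → 'Q' (except TypeError) → 'N' (after the try/except). Output: XQN

Answer: XQN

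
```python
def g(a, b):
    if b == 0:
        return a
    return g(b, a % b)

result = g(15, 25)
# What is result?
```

g(15, 25) -> g(25, 15) -> g(15, 10) -> g(10, 5) -> g(5, 0) -> 5

Answer: 5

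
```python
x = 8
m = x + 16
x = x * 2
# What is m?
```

Trace:
`x = 8` → x = 8
`m = x + 16` → m = 24
`x = x * 2` → x = 16
So m = 24

Answer: 24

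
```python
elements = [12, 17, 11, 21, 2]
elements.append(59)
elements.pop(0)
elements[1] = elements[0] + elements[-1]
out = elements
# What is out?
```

Trace:
`elements = [12, 17, 11, 21, 2]` → elements = [12, 17, 11, 21, 2]
`elements.append(59)` → elements = [12, 17, 11, 21, 2, 59]
`elements.pop(0)` → elements = [17, 11, 21, 2, 59]
`elements[1] = elements[0] + elements[-1]` → elements = [17, 76, 21, 2, 59]
`out = elements` → out = [17, 76, 21, 2, 59]
So out = [17, 76, 21, 2, 59]

Answer: [17, 76, 21, 2, 59]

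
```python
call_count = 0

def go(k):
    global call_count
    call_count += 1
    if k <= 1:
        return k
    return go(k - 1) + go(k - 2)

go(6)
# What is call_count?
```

Calls(k) = 1 + Calls(k-1) + Calls(k-2); Calls(0)=Calls(1)=1. For k=6 this gives 25.

Answer: 25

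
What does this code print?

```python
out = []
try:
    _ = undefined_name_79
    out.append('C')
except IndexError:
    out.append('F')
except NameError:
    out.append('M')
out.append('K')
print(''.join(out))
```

Execution trace: 'M' (except NameError) → 'K' (after the try/except). Output: MK

Answer: MK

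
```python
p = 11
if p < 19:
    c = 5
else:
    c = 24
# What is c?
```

Trace:
`p = 11` → p = 11
`if p < 19: ...` → p < 19 is True → c = 5
So c = 5

Answer: 5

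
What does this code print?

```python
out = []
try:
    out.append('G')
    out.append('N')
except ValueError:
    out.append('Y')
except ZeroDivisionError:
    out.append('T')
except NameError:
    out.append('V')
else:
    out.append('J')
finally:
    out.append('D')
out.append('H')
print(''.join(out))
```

Execution trace: 'G' (try body) → 'N' (try body, no exception) → 'J' (else) → 'D' (finally) → 'H' (after the try/except). Output: GNJDH

Answer: GNJDH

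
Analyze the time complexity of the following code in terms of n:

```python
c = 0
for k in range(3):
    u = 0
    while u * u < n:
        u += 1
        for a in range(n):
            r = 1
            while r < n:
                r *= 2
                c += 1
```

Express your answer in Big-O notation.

Each loop level contributes: 1 × √n × n × log n. Multiplying the contributions gives O(n√n log n).

Answer: O(n√n log n)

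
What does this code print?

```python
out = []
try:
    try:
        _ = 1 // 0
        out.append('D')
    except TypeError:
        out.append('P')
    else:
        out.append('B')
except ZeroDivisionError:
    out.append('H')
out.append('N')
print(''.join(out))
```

Execution trace: 'H' (outer except ZeroDivisionError) → 'N' (after the try/except). Output: HN

Answer: HN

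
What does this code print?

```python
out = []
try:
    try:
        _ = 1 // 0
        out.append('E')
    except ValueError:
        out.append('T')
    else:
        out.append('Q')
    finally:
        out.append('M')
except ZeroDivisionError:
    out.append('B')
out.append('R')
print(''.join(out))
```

Execution trace: 'M' (finally) → 'B' (outer except ZeroDivisionError) → 'R' (after the try/except). Output: MBR

Answer: MBR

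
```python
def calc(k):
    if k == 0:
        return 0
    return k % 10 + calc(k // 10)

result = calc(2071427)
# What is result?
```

Sum of digits of 2071427: 7 + 2 + 4 + 1 + 7 + 0 + 2 = 23

Answer: 23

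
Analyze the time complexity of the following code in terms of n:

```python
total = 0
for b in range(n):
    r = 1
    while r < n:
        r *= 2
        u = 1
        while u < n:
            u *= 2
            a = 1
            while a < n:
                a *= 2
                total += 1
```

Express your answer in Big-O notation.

Each loop level contributes: n × log n × log n × log n. Multiplying the contributions gives O(n log^3 n).

Answer: O(n log^3 n)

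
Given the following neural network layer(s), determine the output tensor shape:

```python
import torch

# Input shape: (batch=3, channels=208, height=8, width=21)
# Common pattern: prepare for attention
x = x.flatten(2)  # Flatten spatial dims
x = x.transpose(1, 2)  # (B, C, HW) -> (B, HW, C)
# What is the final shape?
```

Input: (3, 208, 8, 21) -> after flatten(2): (3, 208, 168) -> Output: (3, 168, 208)

Answer: (3, 168, 208)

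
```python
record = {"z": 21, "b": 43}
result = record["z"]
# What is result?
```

Trace:
`record = {"z": 21, "b": 43}` → record = {'z': 21, 'b': 43}
`result = record["z"]` → result = 21
So result = 21

Answer: 21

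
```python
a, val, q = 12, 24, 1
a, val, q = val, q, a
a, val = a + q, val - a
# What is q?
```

Trace:
`a, val, q = 12, 24, 1` → a = 12; val = 24; q = 1
`a, val, q = val, q, a` → a = 24; val = 1; q = 12
`a, val = a + q, val - a` → a = 36; val = -23
So q = 12

Answer: 12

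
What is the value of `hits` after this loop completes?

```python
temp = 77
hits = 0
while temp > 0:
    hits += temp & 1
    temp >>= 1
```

Count set bits in 77 (binary: 0b1001101)
`hits` takes the values: 0 → 1 → 2 → 3 → 4

Answer: 4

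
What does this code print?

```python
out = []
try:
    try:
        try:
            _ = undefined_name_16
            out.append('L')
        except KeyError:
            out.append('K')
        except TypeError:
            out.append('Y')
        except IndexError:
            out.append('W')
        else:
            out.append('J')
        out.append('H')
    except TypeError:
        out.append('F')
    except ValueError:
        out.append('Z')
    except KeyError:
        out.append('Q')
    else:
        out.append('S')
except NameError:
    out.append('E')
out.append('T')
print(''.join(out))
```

Execution trace: 'E' (outer except NameError) → 'T' (after the try/except). Output: ET

Answer: ET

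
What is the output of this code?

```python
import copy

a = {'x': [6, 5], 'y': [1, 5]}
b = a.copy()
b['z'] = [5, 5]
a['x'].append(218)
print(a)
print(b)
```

Key concept: shallow copy of dict with mutable values.
Step by step:
`a = {'x': [6, 5], 'y': [1, 5]}` → a = {'x': [6, 5], 'y': [1, 5]}
`b = a.copy()` → b = {'x': [6, 5], 'y': [1, 5]}
`b['z'] = [5, 5]` → b = {'x': [6, 5], 'y': [1, 5], 'z': [5, 5]}
`a['x'].append(218)` → a = {'x': [6, 5, 218], 'y': [1, 5]}; b = {'x': [6, 5, 218], 'y': [1, 5], 'z': [5, 5]}
`print(a)` → prints {'x': [6, 5, 218], 'y': [1, 5]}
`print(b)` → prints {'x': [6, 5, 218], 'y': [1, 5], 'z': [5, 5]}

Answer:
{'x': [6, 5, 218], 'y': [1, 5]}
{'x': [6, 5, 218], 'y': [1, 5], 'z': [5, 5]}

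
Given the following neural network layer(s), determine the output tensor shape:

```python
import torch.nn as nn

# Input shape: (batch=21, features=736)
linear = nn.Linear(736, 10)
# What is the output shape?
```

Input: (21, 736) -> Output: (21, 10)

Answer: (21, 10)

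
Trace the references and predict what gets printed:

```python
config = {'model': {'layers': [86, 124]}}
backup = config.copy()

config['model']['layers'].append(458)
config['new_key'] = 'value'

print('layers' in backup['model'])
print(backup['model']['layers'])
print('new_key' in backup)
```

Key concept: shallow copy gotcha with nested dict.
Step by step:
`config = {'model': {'layers': [86, 124]}}` → config = {'model': {'layers': [86, 124]}}
`backup = config.copy()` → backup = {'model': {'layers': [86, 124]}}
`config['model']['layers'].append(458)` → config = {'model': {'layers': [86, 124, 458]}}; backup = {'model': {'layers': [86, 124, 458]}}
`config['new_key'] = 'value'` → config = {'model': {'layers': [86, 124, 458]}, 'new_key': 'value'}
`print('layers' in backup['model'])` → prints True
`print(backup['model']['layers'])` → prints [86, 124, 458]
`print('new_key' in backup)` → prints False

Answer:
True
[86, 124, 458]
False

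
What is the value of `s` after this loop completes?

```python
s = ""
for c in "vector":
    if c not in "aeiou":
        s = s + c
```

Remove vowels from 'vector'
`s` takes the values: "" → "v" → "vc" → "vct" → "vctr"

Answer: "vctr"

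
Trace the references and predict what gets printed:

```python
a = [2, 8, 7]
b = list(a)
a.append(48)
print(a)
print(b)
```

Key concept: list() constructor creates copy.
Step by step:
`a = [2, 8, 7]` → a = [2, 8, 7]
`b = list(a)` → b = [2, 8, 7]
`a.append(48)` → a = [2, 8, 7, 48]
`print(a)` → prints [2, 8, 7, 48]
`print(b)` → prints [2, 8, 7]

Answer:
[2, 8, 7, 48]
[2, 8, 7]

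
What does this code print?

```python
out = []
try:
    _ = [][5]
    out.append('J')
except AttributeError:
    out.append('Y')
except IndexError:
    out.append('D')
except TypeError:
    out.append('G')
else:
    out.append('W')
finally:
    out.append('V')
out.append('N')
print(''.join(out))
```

Execution trace: 'D' (except IndexError) → 'V' (finally) → 'N' (after the try/except). Output: DVN

Answer: DVN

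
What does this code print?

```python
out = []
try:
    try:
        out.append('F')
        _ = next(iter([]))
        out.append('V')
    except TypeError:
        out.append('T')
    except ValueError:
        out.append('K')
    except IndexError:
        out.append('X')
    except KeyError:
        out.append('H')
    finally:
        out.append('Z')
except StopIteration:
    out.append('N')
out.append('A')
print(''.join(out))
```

Execution trace: 'F' (try body) → 'Z' (finally) → 'N' (outer except StopIteration) → 'A' (after the try/except). Output: FZNA

Answer: FZNA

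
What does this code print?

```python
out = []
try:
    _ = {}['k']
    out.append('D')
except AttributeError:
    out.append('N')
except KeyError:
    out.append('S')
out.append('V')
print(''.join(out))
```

Execution trace: 'S' (except KeyError) → 'V' (after the try/except). Output: SV

Answer: SV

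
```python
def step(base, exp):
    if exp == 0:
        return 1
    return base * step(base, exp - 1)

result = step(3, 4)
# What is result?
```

step(3, 4) = 3 * 3 * 3 * 3 = 81

Answer: 81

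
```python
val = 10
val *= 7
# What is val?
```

Trace:
`val = 10` → val = 10
`val *= 7` → val = 70
So val = 70

Answer: 70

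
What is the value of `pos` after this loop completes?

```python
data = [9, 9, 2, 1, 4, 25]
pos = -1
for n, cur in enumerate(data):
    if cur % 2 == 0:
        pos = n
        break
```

First even number index in [9, 9, 2, 1, 4, 25]
`pos` takes the values: -1 → 2

Answer: 2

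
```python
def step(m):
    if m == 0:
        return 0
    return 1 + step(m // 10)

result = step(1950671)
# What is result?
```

Count of digits of 1950671: 7

Answer: 7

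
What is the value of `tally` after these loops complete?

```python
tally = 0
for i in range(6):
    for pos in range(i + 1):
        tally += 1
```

Triangle: 1 + 2 + ... + 6
`tally` takes the values: 0 → 1 → 2 → 3 → 4 → 5 → 6 → 7 → 8 → 9 → 10 → 11 → 12 → 13 → 14 → 15 → 16 → 17 → 18 → 19 → 20 → 21

Answer: 21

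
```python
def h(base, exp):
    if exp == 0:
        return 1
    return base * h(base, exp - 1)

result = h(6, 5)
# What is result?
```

h(6, 5) = 6 * 6 * 6 * 6 * 6 = 7776

Answer: 7776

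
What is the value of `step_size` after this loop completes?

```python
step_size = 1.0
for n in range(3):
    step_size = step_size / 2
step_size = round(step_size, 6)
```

Halving LR 3 times: 1 / 2^3
`step_size` takes the values: 1.0 → 0.5 → 0.25 → 0.125

Answer: 0.125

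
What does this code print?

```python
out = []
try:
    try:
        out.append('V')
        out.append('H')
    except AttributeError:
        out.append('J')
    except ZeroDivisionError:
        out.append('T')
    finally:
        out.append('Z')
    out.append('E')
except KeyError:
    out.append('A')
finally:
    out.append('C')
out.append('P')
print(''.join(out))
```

Execution trace: 'V' (inner try body) → 'H' (inner try body, no exception) → 'Z' (inner finally) → 'E' (try body, no exception) → 'C' (finally) → 'P' (after the try/except). Output: VHZECP

Answer: VHZECP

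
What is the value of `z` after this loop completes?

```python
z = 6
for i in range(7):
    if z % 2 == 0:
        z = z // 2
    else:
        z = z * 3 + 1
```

Collatz-style transformation from 6
`z` takes the values: 6 → 3 → 10 → 5 → 16 → 8 → 4 → 2

Answer: 2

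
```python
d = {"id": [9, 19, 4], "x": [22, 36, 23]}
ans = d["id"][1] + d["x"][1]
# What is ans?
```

Trace:
`d = {"id": [9, 19, 4], "x": [22, 36, 23]}` → d = {'id': [9, 19, 4], 'x': [22, 36, 23]}
`ans = d["id"][1] + d["x"][1]` → ans = 55
So ans = 55

Answer: 55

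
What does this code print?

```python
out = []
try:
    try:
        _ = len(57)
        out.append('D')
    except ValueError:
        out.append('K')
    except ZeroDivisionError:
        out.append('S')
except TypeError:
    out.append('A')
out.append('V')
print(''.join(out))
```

Execution trace: 'A' (outer except TypeError) → 'V' (after the try/except). Output: AV

Answer: AV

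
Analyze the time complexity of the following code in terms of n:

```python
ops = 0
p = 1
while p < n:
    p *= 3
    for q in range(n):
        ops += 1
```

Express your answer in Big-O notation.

Each loop level contributes: log n × n. Multiplying the contributions gives O(n log n).

Answer: O(n log n)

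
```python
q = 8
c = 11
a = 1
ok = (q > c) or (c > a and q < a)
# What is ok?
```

Trace:
`q = 8` → q = 8
`c = 11` → c = 11
`a = 1` → a = 1
`ok = (q > c) or (c > a and q < a)` → ok = False
So ok = False

Answer: False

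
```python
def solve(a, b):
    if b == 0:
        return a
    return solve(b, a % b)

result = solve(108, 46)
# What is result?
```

solve(108, 46) -> solve(46, 16) -> solve(16, 14) -> solve(14, 2) -> solve(2, 0) -> 2

Answer: 2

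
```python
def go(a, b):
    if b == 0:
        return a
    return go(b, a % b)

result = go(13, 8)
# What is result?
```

go(13, 8) -> go(8, 5) -> go(5, 3) -> go(3, 2) -> go(2, 1) -> go(1, 0) -> 1

Answer: 1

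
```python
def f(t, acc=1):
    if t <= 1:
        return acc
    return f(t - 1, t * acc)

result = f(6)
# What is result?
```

Accumulator trace (n, acc): (6, 1) -> (5, 6) -> (4, 30) -> (3, 120) -> (2, 360) -> (1, 720) -> return 720

Answer: 720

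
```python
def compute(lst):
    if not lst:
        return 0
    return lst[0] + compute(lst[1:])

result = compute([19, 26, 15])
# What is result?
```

19 + 26 + 15 + 0 = 60

Answer: 60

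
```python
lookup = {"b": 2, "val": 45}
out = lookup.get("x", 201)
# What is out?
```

Trace:
`lookup = {"b": 2, "val": 45}` → lookup = {'b': 2, 'val': 45}
`out = lookup.get("x", 201)` → out = 201
So out = 201

Answer: 201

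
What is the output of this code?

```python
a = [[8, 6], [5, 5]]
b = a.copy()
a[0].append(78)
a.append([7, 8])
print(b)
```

Key concept: shallow copy with nested lists.
Step by step:
`a = [[8, 6], [5, 5]]` → a = [[8, 6], [5, 5]]
`b = a.copy()` → b = [[8, 6], [5, 5]]
`a[0].append(78)` → a = [[8, 6, 78], [5, 5]]; b = [[8, 6, 78], [5, 5]]
`a.append([7, 8])` → a = [[8, 6, 78], [5, 5], [7, 8]]
`print(b)` → prints [[8, 6, 78], [5, 5]]

Answer: [[8, 6, 78], [5, 5]]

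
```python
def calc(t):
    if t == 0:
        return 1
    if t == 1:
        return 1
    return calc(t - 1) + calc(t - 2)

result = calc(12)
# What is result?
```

Build up from base cases: calc(0)=1, calc(1)=1, calc(2)=2, calc(3)=3, calc(4)=5, calc(5)=8, calc(6)=13, ..., calc(12)=233

Answer: 233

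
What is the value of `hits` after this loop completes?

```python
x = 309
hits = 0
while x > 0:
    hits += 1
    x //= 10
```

Count digits by repeated division by 10
`hits` takes the values: 0 → 1 → 2 → 3

Answer: 3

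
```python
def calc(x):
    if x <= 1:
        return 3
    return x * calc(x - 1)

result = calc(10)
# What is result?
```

calc(10) = 10 * 9 * 8 * 7 * 6 * 5 * 4 * 3 * 2 * 3 = 10886400

Answer: 10886400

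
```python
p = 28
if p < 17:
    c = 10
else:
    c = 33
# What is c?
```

Trace:
`p = 28` → p = 28
`if p < 17: ...` → p < 17 is False, take else branch → c = 33
So c = 33

Answer: 33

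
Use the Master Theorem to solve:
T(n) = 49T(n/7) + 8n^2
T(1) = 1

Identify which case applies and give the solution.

a=49, b=7, f(n)=8n^2. log_7(49) = 2. Since c=2 = 2, Case 2 applies: T(n) = Θ(n^log_b(a) · log n) = O(n^2 log n).

Answer: O(n^2 log n) - Case 2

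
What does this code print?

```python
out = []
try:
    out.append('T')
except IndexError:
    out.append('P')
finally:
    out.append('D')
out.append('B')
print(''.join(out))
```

Execution trace: 'T' (try body, no exception) → 'D' (finally) → 'B' (after the try/except). Output: TDB

Answer: TDB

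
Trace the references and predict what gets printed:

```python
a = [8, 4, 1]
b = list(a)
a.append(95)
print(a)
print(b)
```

Key concept: list() constructor creates copy.
Step by step:
`a = [8, 4, 1]` → a = [8, 4, 1]
`b = list(a)` → b = [8, 4, 1]
`a.append(95)` → a = [8, 4, 1, 95]
`print(a)` → prints [8, 4, 1, 95]
`print(b)` → prints [8, 4, 1]

Answer:
[8, 4, 1, 95]
[8, 4, 1]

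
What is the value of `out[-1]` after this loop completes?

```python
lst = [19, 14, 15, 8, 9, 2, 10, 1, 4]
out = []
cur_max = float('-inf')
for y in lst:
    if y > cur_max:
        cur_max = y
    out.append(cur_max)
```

Running max ends at 19
`out` takes the values: [] → [19] → [19, 19] → [19, 19, 19] → [19, 19, 19, 19] → [19, 19, 19, 19, 19] → [19, 19, 19, 19, 19, 19] → [19, 19, 19, 19, 19, 19, 19] → [19, 19, 19, 19, 19, 19, 19, 19] → [19, 19, 19, 19, 19, 19, 19, 19, 19]
So `out[-1]` = 19

Answer: 19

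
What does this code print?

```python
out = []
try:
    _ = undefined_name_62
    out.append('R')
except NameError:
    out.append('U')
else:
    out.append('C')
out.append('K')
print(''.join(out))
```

Execution trace: 'U' (except NameError) → 'K' (after the try/except). Output: UK

Answer: UK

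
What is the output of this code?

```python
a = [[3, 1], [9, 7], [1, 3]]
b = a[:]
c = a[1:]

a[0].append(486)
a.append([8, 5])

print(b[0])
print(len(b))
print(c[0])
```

Key concept: slice with nested mutation.
Step by step:
`a = [[3, 1], [9, 7], [1, 3]]` → a = [[3, 1], [9, 7], [1, 3]]
`b = a[:]` → b = [[3, 1], [9, 7], [1, 3]]
`c = a[1:]` → c = [[9, 7], [1, 3]]
`a[0].append(486)` → a = [[3, 1, 486], [9, 7], [1, 3]]; b = [[3, 1, 486], [9, 7], [1, 3]]
`a.append([8, 5])` → a = [[3, 1, 486], [9, 7], [1, 3], [8, 5]]
`print(b[0])` → prints [3, 1, 486]
`print(len(b))` → prints 3
`print(c[0])` → prints [9, 7]

Answer:
[3, 1, 486]
3
[9, 7]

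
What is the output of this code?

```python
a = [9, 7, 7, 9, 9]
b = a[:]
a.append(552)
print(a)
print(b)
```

Key concept: slice [:] creates copy.
Step by step:
`a = [9, 7, 7, 9, 9]` → a = [9, 7, 7, 9, 9]
`b = a[:]` → b = [9, 7, 7, 9, 9]
`a.append(552)` → a = [9, 7, 7, 9, 9, 552]
`print(a)` → prints [9, 7, 7, 9, 9, 552]
`print(b)` → prints [9, 7, 7, 9, 9]

Answer:
[9, 7, 7, 9, 9, 552]
[9, 7, 7, 9, 9]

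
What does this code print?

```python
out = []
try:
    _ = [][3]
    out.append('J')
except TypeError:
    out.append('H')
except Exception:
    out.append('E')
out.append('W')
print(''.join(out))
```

Execution trace: 'E' (except Exception) → 'W' (after the try/except). Output: EW

Answer: EW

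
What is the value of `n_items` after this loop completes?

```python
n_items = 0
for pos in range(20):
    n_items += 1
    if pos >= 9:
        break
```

Loop breaks when pos reaches 9, n_items is 10
`n_items` takes the values: 0 → 1 → 2 → 3 → 4 → 5 → 6 → 7 → 8 → 9 → 10

Answer: 10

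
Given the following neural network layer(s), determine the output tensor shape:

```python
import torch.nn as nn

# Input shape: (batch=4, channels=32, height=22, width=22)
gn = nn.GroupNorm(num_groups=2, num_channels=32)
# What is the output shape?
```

Input: (4, 32, 22, 22) -> Output: (4, 32, 22, 22)

Answer: (4, 32, 22, 22)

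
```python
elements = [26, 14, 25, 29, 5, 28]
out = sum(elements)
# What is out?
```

Trace:
`elements = [26, 14, 25, 29, 5, 28]` → elements = [26, 14, 25, 29, 5, 28]
`out = sum(elements)` → out = 127
So out = 127

Answer: 127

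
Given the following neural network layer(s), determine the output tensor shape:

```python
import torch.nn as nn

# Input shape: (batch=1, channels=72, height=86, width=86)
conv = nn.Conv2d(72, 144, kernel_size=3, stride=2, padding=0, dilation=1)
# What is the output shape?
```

Input: (1, 72, 86, 86) -> Output: (1, 144, 42, 42)

Answer: (1, 144, 42, 42)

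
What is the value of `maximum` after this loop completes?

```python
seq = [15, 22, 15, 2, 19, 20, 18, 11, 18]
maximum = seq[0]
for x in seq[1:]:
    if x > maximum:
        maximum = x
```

Maximum of [15, 22, 15, 2, 19, 20, 18, 11, 18]
`maximum` takes the values: 15 → 22

Answer: 22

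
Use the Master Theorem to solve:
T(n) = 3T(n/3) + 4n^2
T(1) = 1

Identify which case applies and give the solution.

a=3, b=3, f(n)=4n^2. log_3(3) = 1. Since c=2 > 1 and the regularity condition holds (3(n/3)^2 = (3/3^2)n^2 with 3/3^2 < 1), Case 3 applies: T(n) = Θ(f(n)) = O(n^2).

Answer: O(n^2) - Case 3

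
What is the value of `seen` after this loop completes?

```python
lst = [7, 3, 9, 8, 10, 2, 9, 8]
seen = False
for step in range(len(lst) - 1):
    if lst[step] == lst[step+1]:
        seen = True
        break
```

Check consecutive duplicates in [7, 3, 9, 8, 10, 2, 9, 8]
`seen` takes the values: False

Answer: False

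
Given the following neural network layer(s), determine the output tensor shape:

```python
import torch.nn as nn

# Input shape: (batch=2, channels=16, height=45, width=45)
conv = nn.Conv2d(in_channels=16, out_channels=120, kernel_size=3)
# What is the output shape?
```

Input: (2, 16, 45, 45) -> Output: (2, 120, 43, 43)

Answer: (2, 120, 43, 43)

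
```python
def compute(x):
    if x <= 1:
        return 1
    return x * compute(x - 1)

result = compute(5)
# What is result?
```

compute(5) = 5 * 4 * 3 * 2 * 1 = 120

Answer: 120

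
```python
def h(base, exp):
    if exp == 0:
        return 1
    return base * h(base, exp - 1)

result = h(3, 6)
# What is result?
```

h(3, 6) = 3 * 3 * 3 * 3 * 3 * 3 = 729

Answer: 729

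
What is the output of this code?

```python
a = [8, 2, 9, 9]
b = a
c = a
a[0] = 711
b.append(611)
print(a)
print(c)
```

Key concept: multiple aliases.
Step by step:
`a = [8, 2, 9, 9]` → a = [8, 2, 9, 9]
`b = a` → b = [8, 2, 9, 9] (same object as a)
`c = a` → c = [8, 2, 9, 9] (same object as a, b)
`a[0] = 711` → a = [711, 2, 9, 9] (same object as b, c); b = [711, 2, 9, 9] (same object as a, c); c = [711, 2, 9, 9] (same object as a, b)
`b.append(611)` → a = [711, 2, 9, 9, 611] (same object as b, c); b = [711, 2, 9, 9, 611] (same object as a, c); c = [711, 2, 9, 9, 611] (same object as a, b)
`print(a)` → prints [711, 2, 9, 9, 611]
`print(c)` → prints [711, 2, 9, 9, 611]

Answer:
[711, 2, 9, 9, 611]
[711, 2, 9, 9, 611]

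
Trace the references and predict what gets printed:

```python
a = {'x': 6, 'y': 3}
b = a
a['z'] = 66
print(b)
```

Key concept: dict aliasing.
Step by step:
`a = {'x': 6, 'y': 3}` → a = {'x': 6, 'y': 3}
`b = a` → b = {'x': 6, 'y': 3} (same object as a)
`a['z'] = 66` → a = {'x': 6, 'y': 3, 'z': 66} (same object as b); b = {'x': 6, 'y': 3, 'z': 66} (same object as a)
`print(b)` → prints {'x': 6, 'y': 3, 'z': 66}

Answer: {'x': 6, 'y': 3, 'z': 66}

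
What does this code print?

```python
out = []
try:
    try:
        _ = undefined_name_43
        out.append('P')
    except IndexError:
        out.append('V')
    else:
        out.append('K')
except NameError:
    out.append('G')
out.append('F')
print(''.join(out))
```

Execution trace: 'G' (outer except NameError) → 'F' (after the try/except). Output: GF

Answer: GF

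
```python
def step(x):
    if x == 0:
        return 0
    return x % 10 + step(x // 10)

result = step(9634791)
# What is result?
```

Sum of digits of 9634791: 1 + 9 + 7 + 4 + 3 + 6 + 9 = 39

Answer: 39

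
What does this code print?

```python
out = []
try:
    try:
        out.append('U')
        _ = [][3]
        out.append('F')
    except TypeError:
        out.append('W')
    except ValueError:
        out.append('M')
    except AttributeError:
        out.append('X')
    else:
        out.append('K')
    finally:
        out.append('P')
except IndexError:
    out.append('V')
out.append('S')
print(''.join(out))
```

Execution trace: 'U' (try body) → 'P' (finally) → 'V' (outer except IndexError) → 'S' (after the try/except). Output: UPVS

Answer: UPVS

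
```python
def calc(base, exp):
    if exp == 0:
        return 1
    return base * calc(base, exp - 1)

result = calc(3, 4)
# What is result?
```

calc(3, 4) = 3 * 3 * 3 * 3 = 81

Answer: 81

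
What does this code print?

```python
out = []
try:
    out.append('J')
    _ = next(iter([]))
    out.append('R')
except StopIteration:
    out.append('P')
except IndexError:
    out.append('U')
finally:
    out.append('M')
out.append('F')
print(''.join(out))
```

Execution trace: 'J' (try body) → 'P' (except StopIteration) → 'M' (finally) → 'F' (after the try/except). Output: JPMF

Answer: JPMF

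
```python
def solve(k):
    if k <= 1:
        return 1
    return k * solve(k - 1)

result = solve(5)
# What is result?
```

solve(5) = 5 * 4 * 3 * 2 * 1 = 120

Answer: 120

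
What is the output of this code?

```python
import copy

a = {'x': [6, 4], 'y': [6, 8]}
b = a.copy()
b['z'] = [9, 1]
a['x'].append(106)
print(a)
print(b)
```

Key concept: shallow copy of dict with mutable values.
Step by step:
`a = {'x': [6, 4], 'y': [6, 8]}` → a = {'x': [6, 4], 'y': [6, 8]}
`b = a.copy()` → b = {'x': [6, 4], 'y': [6, 8]}
`b['z'] = [9, 1]` → b = {'x': [6, 4], 'y': [6, 8], 'z': [9, 1]}
`a['x'].append(106)` → a = {'x': [6, 4, 106], 'y': [6, 8]}; b = {'x': [6, 4, 106], 'y': [6, 8], 'z': [9, 1]}
`print(a)` → prints {'x': [6, 4, 106], 'y': [6, 8]}
`print(b)` → prints {'x': [6, 4, 106], 'y': [6, 8], 'z': [9, 1]}

Answer:
{'x': [6, 4, 106], 'y': [6, 8]}
{'x': [6, 4, 106], 'y': [6, 8], 'z': [9, 1]}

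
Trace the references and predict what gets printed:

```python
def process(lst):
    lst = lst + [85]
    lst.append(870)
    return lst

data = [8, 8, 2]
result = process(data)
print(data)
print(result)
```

Key concept: rebinding parameter vs mutation.
Step by step:
`data = [8, 8, 2]` → data = [8, 8, 2]
`result = process(data)` → result = [8, 8, 2, 85, 870]
`print(data)` → prints [8, 8, 2]
`print(result)` → prints [8, 8, 2, 85, 870]

Answer:
[8, 8, 2]
[8, 8, 2, 85, 870]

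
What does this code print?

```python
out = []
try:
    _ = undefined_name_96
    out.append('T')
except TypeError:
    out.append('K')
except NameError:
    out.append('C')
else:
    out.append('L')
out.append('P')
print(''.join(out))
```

Execution trace: 'C' (except NameError) → 'P' (after the try/except). Output: CP

Answer: CP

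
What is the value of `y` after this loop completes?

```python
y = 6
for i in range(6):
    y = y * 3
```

Multiply by 3, 6 times: 6 * 3^6 = 4374
`y` takes the values: 6 → 18 → 54 → 162 → 486 → 1458 → 4374

Answer: 4374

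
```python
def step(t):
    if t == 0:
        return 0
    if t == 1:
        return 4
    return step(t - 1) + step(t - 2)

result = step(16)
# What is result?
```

Build up from base cases: step(0)=0, step(1)=4, step(2)=4, step(3)=8, step(4)=12, step(5)=20, step(6)=32, ..., step(16)=3948

Answer: 3948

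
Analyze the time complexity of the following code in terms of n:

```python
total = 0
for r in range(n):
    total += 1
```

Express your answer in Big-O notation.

Each loop level contributes: n. Multiplying the contributions gives O(n).

Answer: O(n)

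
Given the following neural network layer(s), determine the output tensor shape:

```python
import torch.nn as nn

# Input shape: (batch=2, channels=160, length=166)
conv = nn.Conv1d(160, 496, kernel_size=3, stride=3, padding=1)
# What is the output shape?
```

Input: (2, 160, 166) -> Output: (2, 496, 56)

Answer: (2, 496, 56)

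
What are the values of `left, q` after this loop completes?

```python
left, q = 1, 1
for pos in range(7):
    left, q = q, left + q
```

Fibonacci: after 7 iterations
`left, q` takes the values: (1, 1) → (1, 2) → (2, 3) → (3, 5) → (5, 8) → (8, 13) → (13, 21) → (21, 34)

Answer: 21, 34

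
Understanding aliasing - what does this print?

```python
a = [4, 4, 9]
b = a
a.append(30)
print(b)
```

Key concept: basic list aliasing.
Step by step:
`a = [4, 4, 9]` → a = [4, 4, 9]
`b = a` → b = [4, 4, 9] (same object as a)
`a.append(30)` → a = [4, 4, 9, 30] (same object as b); b = [4, 4, 9, 30] (same object as a)
`print(b)` → prints [4, 4, 9, 30]

Answer: [4, 4, 9, 30]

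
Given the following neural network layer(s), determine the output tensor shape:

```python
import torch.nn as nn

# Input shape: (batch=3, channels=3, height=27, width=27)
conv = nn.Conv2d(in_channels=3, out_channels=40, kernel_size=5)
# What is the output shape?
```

Input: (3, 3, 27, 27) -> Output: (3, 40, 23, 23)

Answer: (3, 40, 23, 23)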